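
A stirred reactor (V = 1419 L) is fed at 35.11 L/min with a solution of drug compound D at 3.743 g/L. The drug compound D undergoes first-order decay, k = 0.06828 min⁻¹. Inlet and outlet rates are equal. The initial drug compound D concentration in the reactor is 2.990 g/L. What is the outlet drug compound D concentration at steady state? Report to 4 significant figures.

0.9956 g/L

Accumulation = in − out − consumed: V dC/dt = Q C_in − Q C − k V C.
At steady state: 0 = Q C_in − (Q + kV) C_ss, so C_ss = Q C_in/(Q + kV).
C_ss = 35.11·3.743/(35.11 + 0.06828·1419) = 131.417/131.999 = 0.995586 g/L.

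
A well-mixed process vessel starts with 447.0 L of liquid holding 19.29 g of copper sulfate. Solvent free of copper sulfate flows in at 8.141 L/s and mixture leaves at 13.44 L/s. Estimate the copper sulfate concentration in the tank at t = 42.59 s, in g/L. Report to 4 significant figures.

0.01466 g/L

Total volume: dV/dt = Q_in − Q_out = -5.29900 L/s, so V(t) = 447.0 − 5.29900 t and V(42.59) = 221.316 L.
No copper sulfate enters, so dm/dt = −Q_out · (m/V).
dm/m = −Q_out dt/(V₀ − 5.29900 t); integrating gives ln(m/m₀) = −(Q_out/(Q_in−Q_out)) ln(V/V₀).
m = m₀ (V₀/V)^(Q_out/(Q_in−Q_out)) = 19.29 × (447.0/221.316)^(-2.53633) = 3.24342 g.
C = m/V = 3.24342/221.316 = 0.0146552 g/L.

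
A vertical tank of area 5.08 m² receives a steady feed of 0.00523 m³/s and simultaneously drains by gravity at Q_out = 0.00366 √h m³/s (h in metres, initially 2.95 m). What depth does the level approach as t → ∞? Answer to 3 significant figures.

A dh/dt = Q_in − 0.00366 √h. Steady state requires inflow = outflow:
Q_in = 0.00366 √h_ss ⇒ √h_ss = 0.00523/0.00366 = 1.4290.
h_ss = 1.4290² = 2.0419 m. (Since h₀ = 2.95 m > h_ss, the level will fall toward this value.)

2.04 m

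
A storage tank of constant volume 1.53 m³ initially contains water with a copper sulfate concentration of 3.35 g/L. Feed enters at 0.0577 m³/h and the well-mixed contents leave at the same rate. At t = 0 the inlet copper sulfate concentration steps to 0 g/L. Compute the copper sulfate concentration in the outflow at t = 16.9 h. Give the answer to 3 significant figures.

Mass balance on the solute (V constant): V dC/dt = Q(C_in − C).
So dC/dt = (C_in − C)/τ with τ = V/Q = 1.53/0.0577 = 26.516 h.
This is linear first-order; C(t) = C_in + (C₀ − C_in) e^(−t/τ).
C(16.9) = 0 + (3.35 − 0)·e^(−16.9/26.516) = 0 + (3.3500)·0.52870 = 1.7711 g/L.

1.77 g/L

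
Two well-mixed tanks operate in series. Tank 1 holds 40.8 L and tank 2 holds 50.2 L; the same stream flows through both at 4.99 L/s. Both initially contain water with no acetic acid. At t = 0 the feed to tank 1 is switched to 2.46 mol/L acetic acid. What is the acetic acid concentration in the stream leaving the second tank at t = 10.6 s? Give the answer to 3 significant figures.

Species balance on tank i: dCᵢ/dt = (Cᵢ₋₁ − Cᵢ)/τᵢ with τᵢ = Vᵢ/Q.
τ₁ = 40.8/4.99 = 8.1764 s; τ₂ = 50.2/4.99 = 10.060 s.
Tank 1: C₁ = C_in(1 − e^(−t/τ₁)). Tank 2 (τ₁ ≠ τ₂): C₂ = C_in[1 − (τ₁ e^(−t/τ₁) − τ₂ e^(−t/τ₂))/(τ₁ − τ₂)].
At t = 10.6: e^(−t/τ₁) = 0.27351, e^(−t/τ₂) = 0.34866.
C₂ = 2.46·[1 − (8.1764·0.27351 − 10.060·0.34866)/(-1.8838)] = 2.46·0.32517 = 0.79991 mol/L.

0.800 mol/L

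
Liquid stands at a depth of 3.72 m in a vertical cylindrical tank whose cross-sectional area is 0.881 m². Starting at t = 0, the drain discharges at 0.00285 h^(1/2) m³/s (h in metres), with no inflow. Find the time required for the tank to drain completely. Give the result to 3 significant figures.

A dh/dt = −Q_out = −0.00285 √h.
∫ h^(−1/2) dh = −(0.00285/A) ∫ dt, giving 2√h = 2√h₀ − (0.00285/A) t.
Tank is empty when √h = 0: t_empty = 2A√h₀/0.00285.
t_empty = 2·0.881·√3.72/0.00285 = 1.7620·1.9287/0.00285 = 1192.4 s.

1190 s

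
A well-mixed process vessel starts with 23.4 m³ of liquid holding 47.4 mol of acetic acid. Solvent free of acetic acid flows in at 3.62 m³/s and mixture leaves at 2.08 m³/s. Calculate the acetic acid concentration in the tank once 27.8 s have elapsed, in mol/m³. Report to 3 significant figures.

0.176 mol/m³

Total volume: dV/dt = Q_in − Q_out = 1.5400 m³/s, so V(t) = 23.4 + 1.5400 t and V(27.8) = 66.212 m³.
No acetic acid enters, so dm/dt = −Q_out · (m/V).
dm/m = −Q_out dt/(V₀ + 1.5400 t); integrating gives ln(m/m₀) = −(Q_out/(Q_in−Q_out)) ln(V/V₀).
m = m₀ (V₀/V)^(Q_out/(Q_in−Q_out)) = 47.4 × (23.4/66.212)^(1.3506) = 11.632 mol.
C = m/V = 11.632/66.212 = 0.17568 mol/m³.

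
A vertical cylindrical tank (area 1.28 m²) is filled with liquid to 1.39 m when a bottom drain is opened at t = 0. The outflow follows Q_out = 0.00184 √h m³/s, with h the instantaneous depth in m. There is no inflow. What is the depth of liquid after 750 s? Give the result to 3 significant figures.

0.409 m

A dh/dt = −Q_out = −0.00184 √h.
∫ h^(−1/2) dh = −(0.00184/A) ∫ dt, giving 2√h = 2√h₀ − (0.00184/A) t.
√h = √1.39 − 0.00184·750/(2·1.28) = 1.1790 − 0.53906 = 0.63992.
h = 0.63992² = 0.40950 m.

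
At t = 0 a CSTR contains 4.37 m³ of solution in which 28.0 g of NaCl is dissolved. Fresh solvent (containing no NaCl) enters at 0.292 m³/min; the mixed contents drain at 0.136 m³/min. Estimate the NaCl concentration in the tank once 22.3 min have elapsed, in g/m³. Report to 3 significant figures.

Total volume: dV/dt = Q_in − Q_out = 0.15600 m³/min, so V(t) = 4.37 + 0.15600 t and V(22.3) = 7.8488 m³.
Species balance (pure solvent in): dm/dt = −Q_out · m/V(t).
Separate: dm/m = −Q_out dt/V(t) ⇒ ln(m/m₀) = −(Q_out/(Q_in−Q_out)) ln(V/V₀).
m = m₀ (V₀/V)^(Q_out/(Q_in−Q_out)) = 28.0 × (4.37/7.8488)^(0.87179) = 16.805 g.
C = m/V = 16.805/7.8488 = 2.1411 g/m³.

2.14 g/m³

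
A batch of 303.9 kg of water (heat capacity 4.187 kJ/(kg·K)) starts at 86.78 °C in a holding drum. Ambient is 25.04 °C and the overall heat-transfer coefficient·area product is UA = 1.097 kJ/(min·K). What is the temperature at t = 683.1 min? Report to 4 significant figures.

59.30 °C

M c_p dT/dt = −UA(T − T_amb).
dT/dt = (T_ss − T)/τ with T_ss = T_amb = 25.0400 °C, τ = M c_p/UA = 303.9·4.187/1.097 = 1159.92 min.
Solution: T(t) = T_ss + (T₀ − T_ss) e^(−t/τ).
T(683.1) = 25.0400 + (61.7400)·0.554926 = 59.3011 °C.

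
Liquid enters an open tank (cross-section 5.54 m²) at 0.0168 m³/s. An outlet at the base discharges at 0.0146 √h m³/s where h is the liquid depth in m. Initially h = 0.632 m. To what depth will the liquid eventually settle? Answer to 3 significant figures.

1.32 m

A dh/dt = Q_in − 0.0146 √h. Steady state requires inflow = outflow:
Q_in = 0.0146 √h_ss ⇒ √h_ss = 0.0168/0.0146 = 1.1507.
h_ss = 1.1507² = 1.3241 m. (Since h₀ = 0.632 m < h_ss, the level will rise toward this value.)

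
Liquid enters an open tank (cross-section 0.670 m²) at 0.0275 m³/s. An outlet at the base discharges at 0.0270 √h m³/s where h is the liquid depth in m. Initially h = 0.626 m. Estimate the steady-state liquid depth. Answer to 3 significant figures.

Unsteady balance on liquid volume: A dh/dt = Q_in − 0.0270 √h. At steady state dh/dt = 0:
Q_in = 0.0270 √h_ss ⇒ √h_ss = 0.0275/0.0270 = 1.0185.
h_ss = 1.0185² = 1.0374 m. (Since h₀ = 0.626 m < h_ss, the level will rise toward this value.)

1.04 m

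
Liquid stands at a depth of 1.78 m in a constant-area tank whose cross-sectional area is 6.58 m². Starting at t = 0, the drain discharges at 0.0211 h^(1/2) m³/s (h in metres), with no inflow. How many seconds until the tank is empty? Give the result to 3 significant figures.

A dh/dt = −Q_out = −0.0211 √h.
Separate and integrate: 2(√h − √h₀) = −(0.0211/A) t.
Set h = 0: 2√h₀ = (0.0211/A) t_empty ⇒ t_empty = 2A√h₀/0.0211.
t_empty = 2·6.58·√1.78/0.0211 = 13.160·1.3342/0.0211 = 832.12 s.

832 s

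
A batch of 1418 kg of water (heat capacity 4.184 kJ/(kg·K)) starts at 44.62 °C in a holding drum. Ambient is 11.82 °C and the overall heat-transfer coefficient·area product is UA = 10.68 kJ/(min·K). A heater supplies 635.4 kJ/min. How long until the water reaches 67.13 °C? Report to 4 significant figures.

1029 min

Lumped-capacitance energy balance: M c_p dT/dt = UA(T_amb − T) + Q̇.
τ = M c_p/UA = 555.516 min; T_ss = T_amb + Q̇/UA = 11.82 + 635.4/10.68 = 71.3144 °C.
T(t) = T_ss + (T₀ − T_ss)e^(−t/τ); set T = 67.13:
t = −τ ln[(T − T_ss)/(T₀ − T_ss)] = −555.516 · ln(0.156751) = 1029.42 min.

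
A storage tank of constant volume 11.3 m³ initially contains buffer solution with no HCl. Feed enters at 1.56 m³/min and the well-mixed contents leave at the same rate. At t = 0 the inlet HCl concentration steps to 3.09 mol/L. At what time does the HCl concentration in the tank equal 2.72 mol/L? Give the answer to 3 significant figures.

15.4 min

Species balance: V dC/dt = Q(C_in − C) ⇒ τ = V/Q = 7.2436 min.
C(t) = C_in + (C₀ − C_in) e^(−t/τ). Set C = 2.72 and solve for t:
e^(−t/τ) = (C − C_in)/(C₀ − C_in) = (2.72 − 3.09)/(0 − 3.09) = 0.11974
t = −τ ln(…) = 7.2436 × 2.1224 = 15.374 min.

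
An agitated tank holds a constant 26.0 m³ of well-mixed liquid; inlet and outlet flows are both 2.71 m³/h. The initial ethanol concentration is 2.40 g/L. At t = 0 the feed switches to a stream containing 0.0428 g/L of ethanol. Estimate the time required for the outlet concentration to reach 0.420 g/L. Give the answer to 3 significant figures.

Species balance on the tank: V dC/dt = Q(C_in − C), so τ = V/Q = 9.5941 h.
C(t) = C_in + (C₀ − C_in) e^(−t/τ). Set C = 0.420 and solve for t:
e^(−t/τ) = (C − C_in)/(C₀ − C_in) = (0.420 − 0.0428)/(2.40 − 0.0428) = 0.16002
t = −τ ln(…) = 9.5941 × 1.8325 = 17.581 h.

17.6 h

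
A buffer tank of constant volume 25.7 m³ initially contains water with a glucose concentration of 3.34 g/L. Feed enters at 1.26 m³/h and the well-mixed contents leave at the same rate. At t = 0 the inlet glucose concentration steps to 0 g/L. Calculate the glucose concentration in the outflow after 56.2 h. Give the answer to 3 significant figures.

0.212 g/L

Species balance on the tank: V dC/dt = Q(C_in − C).
So dC/dt = (C_in − C)/τ with τ = V/Q = 25.7/1.26 = 20.397 h.
This is linear first-order; C(t) = C_in + (C₀ − C_in) e^(−t/τ).
C(56.2) = 0 + (3.34 − 0)·e^(−56.2/20.397) = 0 + (3.3400)·0.063588 = 0.21238 g/L.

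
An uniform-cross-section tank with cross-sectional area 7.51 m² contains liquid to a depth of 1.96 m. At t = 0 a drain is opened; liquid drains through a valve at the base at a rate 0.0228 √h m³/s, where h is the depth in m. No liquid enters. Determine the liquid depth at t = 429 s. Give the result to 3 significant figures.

0.561 m

With no inflow, A dh/dt = −0.0228 √h.
Separate and integrate: 2(√h − √h₀) = −(0.0228/A) t.
√h = √1.96 − 0.0228·429/(2·7.51) = 1.4000 − 0.65121 = 0.74879.
h = 0.74879² = 0.56068 m.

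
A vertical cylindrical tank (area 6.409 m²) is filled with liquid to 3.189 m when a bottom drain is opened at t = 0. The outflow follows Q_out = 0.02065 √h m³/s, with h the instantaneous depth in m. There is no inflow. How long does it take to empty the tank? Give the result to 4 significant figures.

1108 s

A dh/dt = −Q_out = −0.02065 √h.
This is separable: 2 d(√h)/dt = −0.02065/A, so √h = √h₀ − (0.02065/(2A)) t.
Tank is empty when √h = 0: t_empty = 2A√h₀/0.02065.
t_empty = 2·6.409·√3.189/0.02065 = 12.8180·1.78578/0.02065 = 1108.48 s.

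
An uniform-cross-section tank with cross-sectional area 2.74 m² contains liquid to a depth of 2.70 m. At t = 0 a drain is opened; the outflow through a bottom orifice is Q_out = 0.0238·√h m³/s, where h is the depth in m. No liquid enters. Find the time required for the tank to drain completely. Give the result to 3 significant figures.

Volume balance on the tank: A dh/dt = −0.0238 √h.
∫ h^(−1/2) dh = −(0.0238/A) ∫ dt, giving 2√h = 2√h₀ − (0.0238/A) t.
Tank is empty when √h = 0: t_empty = 2A√h₀/0.0238.
t_empty = 2·2.74·√2.70/0.0238 = 5.4800·1.6432/0.0238 = 378.34 s.

378 s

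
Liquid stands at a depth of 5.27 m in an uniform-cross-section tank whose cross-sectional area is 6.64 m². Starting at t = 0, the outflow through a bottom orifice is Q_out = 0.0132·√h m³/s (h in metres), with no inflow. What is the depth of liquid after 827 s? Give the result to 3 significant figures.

With no inflow, A dh/dt = −0.0132 √h.
∫ h^(−1/2) dh = −(0.0132/A) ∫ dt, giving 2√h = 2√h₀ − (0.0132/A) t.
√h = √5.27 − 0.0132·827/(2·6.64) = 2.2956 − 0.82202 = 1.4736.
h = 1.4736² = 2.1716 m.

2.17 m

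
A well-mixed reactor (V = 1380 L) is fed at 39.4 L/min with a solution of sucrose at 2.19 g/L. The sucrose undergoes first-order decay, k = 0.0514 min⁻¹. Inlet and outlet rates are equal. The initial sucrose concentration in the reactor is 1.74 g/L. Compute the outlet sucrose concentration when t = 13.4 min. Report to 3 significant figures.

1.11 g/L

Accumulation = in − out − consumed: V dC/dt = Q C_in − Q C − k V C.
dC/dt = (Q/V) C_in − (Q/V + k) C; effective rate a = Q/V + k = 0.028551 + 0.0514 = 0.079951 min⁻¹.
C_ss = Q C_in/(Q + kV) = 0.78206 g/L; C(t) = C_ss + (C₀ − C_ss) e^(−a t).
C(13.4) = 0.78206 + (0.95794)·e^(−0.079951·13.4) = 0.78206 + (0.95794)·0.34255 = 1.1102 g/L.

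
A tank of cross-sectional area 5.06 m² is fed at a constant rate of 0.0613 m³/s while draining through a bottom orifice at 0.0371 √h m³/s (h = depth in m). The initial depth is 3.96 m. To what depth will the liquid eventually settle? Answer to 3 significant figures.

A dh/dt = Q_in − 0.0371 √h. Steady state requires inflow = outflow:
Q_in = 0.0371 √h_ss ⇒ √h_ss = 0.0613/0.0371 = 1.6523.
h_ss = 1.6523² = 2.7301 m. (Since h₀ = 3.96 m > h_ss, the level will fall toward this value.)

2.73 m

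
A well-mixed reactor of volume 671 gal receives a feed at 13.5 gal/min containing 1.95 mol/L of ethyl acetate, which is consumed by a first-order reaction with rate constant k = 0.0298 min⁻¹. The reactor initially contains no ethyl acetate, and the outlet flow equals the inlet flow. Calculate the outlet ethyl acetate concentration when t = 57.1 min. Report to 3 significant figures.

V dC/dt = Q(C_in − C) − k V C.
dC/dt = (Q/V) C_in − (Q/V + k) C; effective rate a = Q/V + k = 0.020119 + 0.0298 = 0.049919 min⁻¹.
C_ss = Q C_in/(Q + kV) = 0.78592 mol/L; C(t) = C_ss + (C₀ − C_ss) e^(−a t).
C(57.1) = 0.78592 + (-0.78592)·e^(−0.049919·57.1) = 0.78592 + (-0.78592)·0.057822 = 0.74048 mol/L.

0.740 mol/L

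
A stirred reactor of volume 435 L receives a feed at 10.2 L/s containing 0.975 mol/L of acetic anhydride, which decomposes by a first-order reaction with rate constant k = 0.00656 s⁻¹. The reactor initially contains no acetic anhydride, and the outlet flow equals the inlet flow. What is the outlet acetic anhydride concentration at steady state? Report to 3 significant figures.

0.762 mol/L

Accumulation = in − out − consumed: V dC/dt = Q C_in − Q C − k V C.
At steady state: 0 = Q C_in − (Q + kV) C_ss, so C_ss = Q C_in/(Q + kV).
C_ss = 10.2·0.975/(10.2 + 0.00656·435) = 9.9450/13.054 = 0.76186 mol/L.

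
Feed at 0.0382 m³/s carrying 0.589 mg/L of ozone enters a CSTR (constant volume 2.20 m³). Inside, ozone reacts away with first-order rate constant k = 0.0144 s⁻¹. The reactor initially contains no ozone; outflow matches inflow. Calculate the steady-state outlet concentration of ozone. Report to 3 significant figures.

Accumulation = in − out − consumed: V dC/dt = Q C_in − Q C − k V C.
At steady state: 0 = Q C_in − (Q + kV) C_ss, so C_ss = Q C_in/(Q + kV).
C_ss = 0.0382·0.589/(0.0382 + 0.0144·2.20) = 0.022500/0.069880 = 0.32198 mg/L.

0.322 mg/L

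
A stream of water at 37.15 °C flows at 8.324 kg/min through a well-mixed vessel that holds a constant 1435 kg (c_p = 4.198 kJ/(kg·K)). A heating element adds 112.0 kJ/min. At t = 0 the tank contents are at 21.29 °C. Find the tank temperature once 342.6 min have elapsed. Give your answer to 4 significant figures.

M c_p dT/dt = ṁ c_p (T_in − T) + Q̇.
Rearrange: dT/dt = (T_ss − T)/τ with τ = M/ṁ = 172.393 min and T_ss = T_in + Q̇/(ṁ c_p) = 40.3551 °C.
T approaches T_ss exponentially: T(t) = T_ss + (T₀ − T_ss) e^(−t/τ).
T(342.6) = 40.3551 + (-19.0651)·e^(−342.6/172.393) = 40.3551 + (-19.0651)·0.137062 = 37.7420 °C.

37.74 °C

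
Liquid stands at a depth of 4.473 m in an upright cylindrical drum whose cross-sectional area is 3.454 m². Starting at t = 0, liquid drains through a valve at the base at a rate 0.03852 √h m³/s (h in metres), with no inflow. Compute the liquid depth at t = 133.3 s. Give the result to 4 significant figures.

With no inflow, A dh/dt = −0.03852 √h.
∫ h^(−1/2) dh = −(0.03852/A) ∫ dt, giving 2√h = 2√h₀ − (0.03852/A) t.
√h = √4.473 − 0.03852·133.3/(2·3.454) = 2.11495 − 0.743300 = 1.37165.
h = 1.37165² = 1.88142 m.

1.881 m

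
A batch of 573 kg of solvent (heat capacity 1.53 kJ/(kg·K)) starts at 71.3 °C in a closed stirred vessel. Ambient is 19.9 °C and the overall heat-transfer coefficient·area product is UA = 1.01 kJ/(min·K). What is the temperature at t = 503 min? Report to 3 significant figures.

M c_p dT/dt = −UA(T − T_amb).
dT/dt = (T_ss − T)/τ with T_ss = T_amb = 19.900 °C, τ = M c_p/UA = 573·1.53/1.01 = 868.01 min.
Integrating: T(t) = T_ss + (T₀ − T_ss) e^(−t/τ).
T(503) = 19.900 + (51.400)·0.56019 = 48.694 °C.

48.7 °C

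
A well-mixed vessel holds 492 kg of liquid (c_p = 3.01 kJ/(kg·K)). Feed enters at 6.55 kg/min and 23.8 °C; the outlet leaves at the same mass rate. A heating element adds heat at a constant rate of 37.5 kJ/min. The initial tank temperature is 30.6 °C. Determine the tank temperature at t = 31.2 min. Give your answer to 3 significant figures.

28.9 °C

Heat balance on the well-mixed liquid: M c_p dT/dt = ṁ c_p (T_in − T) + 37.5.
Rearrange: dT/dt = (T_ss − T)/τ with τ = M/ṁ = 75.115 min and T_ss = T_in + Q̇/(ṁ c_p) = 25.702 °C.
This is linear first-order; T(t) = T_ss + (T₀ − T_ss) e^(−t/τ).
T(31.2) = 25.702 + (4.8979)·e^(−31.2/75.115) = 25.702 + (4.8979)·0.66010 = 28.935 °C.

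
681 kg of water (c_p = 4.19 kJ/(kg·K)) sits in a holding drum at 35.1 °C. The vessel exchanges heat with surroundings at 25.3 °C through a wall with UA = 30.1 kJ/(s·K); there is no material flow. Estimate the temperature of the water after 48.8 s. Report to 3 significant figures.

31.2 °C

M c_p dT/dt = −UA(T − T_amb).
dT/dt = (T_ss − T)/τ with T_ss = T_amb = 25.300 °C, τ = M c_p/UA = 681·4.19/30.1 = 94.797 s.
This is linear first-order; T(t) = T_ss + (T₀ − T_ss) e^(−t/τ).
T(48.8) = 25.300 + (9.8000)·0.59763 = 31.157 °C.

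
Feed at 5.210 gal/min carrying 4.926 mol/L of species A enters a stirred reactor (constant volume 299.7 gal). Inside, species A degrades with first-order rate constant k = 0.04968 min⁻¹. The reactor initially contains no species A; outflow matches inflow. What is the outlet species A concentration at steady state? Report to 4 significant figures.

Species balance: V dC/dt = Q C_in − Q C − k V C.
Steady state (dC/dt = 0): C_ss = Q C_in/(Q + kV) = C_in/(1 + kV/Q).
C_ss = 5.210·4.926/(5.210 + 0.04968·299.7) = 25.6645/20.0991 = 1.27690 mol/L.

1.277 mol/L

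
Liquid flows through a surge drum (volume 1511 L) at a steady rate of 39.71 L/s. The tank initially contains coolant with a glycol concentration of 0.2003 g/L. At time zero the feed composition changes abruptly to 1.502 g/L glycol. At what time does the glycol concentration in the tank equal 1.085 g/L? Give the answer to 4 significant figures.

43.31 s

Species balance on the tank: V dC/dt = Q(C_in − C), so τ = V/Q = 38.0509 s.
C(t) = C_in + (C₀ − C_in) e^(−t/τ). Set C = 1.085 and solve for t:
e^(−t/τ) = (C − C_in)/(C₀ − C_in) = (1.085 − 1.502)/(0.2003 − 1.502) = 0.320350
t = −τ ln(…) = 38.0509 × 1.13834 = 43.3148 s.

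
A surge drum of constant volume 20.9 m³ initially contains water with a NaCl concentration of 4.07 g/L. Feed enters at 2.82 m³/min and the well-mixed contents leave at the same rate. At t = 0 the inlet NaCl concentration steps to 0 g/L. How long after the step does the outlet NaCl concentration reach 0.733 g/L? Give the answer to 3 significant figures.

Species balance: V dC/dt = Q(C_in − C) ⇒ τ = V/Q = 7.4113 min.
C(t) = C_in + (C₀ − C_in) e^(−t/τ). Set C = 0.733 and solve for t:
e^(−t/τ) = (C − C_in)/(C₀ − C_in) = (0.733 − 0)/(4.07 − 0) = 0.18010
t = −τ ln(…) = 7.4113 × 1.7143 = 12.705 min.

12.7 min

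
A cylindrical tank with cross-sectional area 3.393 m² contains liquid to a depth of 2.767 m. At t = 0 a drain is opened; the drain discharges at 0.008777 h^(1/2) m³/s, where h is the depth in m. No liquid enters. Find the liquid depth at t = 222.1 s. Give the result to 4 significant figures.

1.894 m

Volume balance on the tank: A dh/dt = −0.008777 √h.
Separate and integrate: 2(√h − √h₀) = −(0.008777/A) t.
√h = √2.767 − 0.008777·222.1/(2·3.393) = 1.66343 − 0.287264 = 1.37617.
h = 1.37617² = 1.89383 m.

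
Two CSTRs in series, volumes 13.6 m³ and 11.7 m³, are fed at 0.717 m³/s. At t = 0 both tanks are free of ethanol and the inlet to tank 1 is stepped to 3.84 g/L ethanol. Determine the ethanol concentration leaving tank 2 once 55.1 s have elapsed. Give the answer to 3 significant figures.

Time constants: τᵢ = Vᵢ/Q for each well-mixed tank.
τ₁ = 13.6/0.717 = 18.968 s; τ₂ = 11.7/0.717 = 16.318 s.
Tank 1: C₁ = C_in(1 − e^(−t/τ₁)). Tank 2 (τ₁ ≠ τ₂): C₂ = C_in[1 − (τ₁ e^(−t/τ₁) − τ₂ e^(−t/τ₂))/(τ₁ − τ₂)].
At t = 55.1: e^(−t/τ₁) = 0.054754, e^(−t/τ₂) = 0.034162.
C₂ = 3.84·[1 − (18.968·0.054754 − 16.318·0.034162)/(2.6499)] = 3.84·0.81844 = 3.1428 g/L.

3.14 g/L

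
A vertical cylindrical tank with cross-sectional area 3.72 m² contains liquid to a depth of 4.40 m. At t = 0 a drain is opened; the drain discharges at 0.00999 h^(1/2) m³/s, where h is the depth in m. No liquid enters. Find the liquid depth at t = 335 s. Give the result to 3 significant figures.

2.72 m

With no inflow, A dh/dt = −0.00999 √h.
Separate and integrate: 2(√h − √h₀) = −(0.00999/A) t.
√h = √4.40 − 0.00999·335/(2·3.72) = 2.0976 − 0.44982 = 1.6478.
h = 1.6478² = 2.7152 m.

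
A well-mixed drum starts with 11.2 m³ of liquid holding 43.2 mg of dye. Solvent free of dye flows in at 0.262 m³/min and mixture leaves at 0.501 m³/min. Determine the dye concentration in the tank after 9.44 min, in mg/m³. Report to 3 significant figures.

Let m(t) be the amount of dye. Volume: V(t) = V₀ + (Q_in − Q_out) t = 11.2 − 0.23900 t; V(9.44) = 8.9438 m³.
Species balance (pure solvent in): dm/dt = −Q_out · m/V(t).
Separate: dm/m = −Q_out dt/V(t) ⇒ ln(m/m₀) = −(Q_out/(Q_in−Q_out)) ln(V/V₀).
m = m₀ (V₀/V)^(Q_out/(Q_in−Q_out)) = 43.2 × (11.2/8.9438)^(-2.0962) = 26.958 mg.
C = m/V = 26.958/8.9438 = 3.0142 mg/m³.

3.01 mg/m³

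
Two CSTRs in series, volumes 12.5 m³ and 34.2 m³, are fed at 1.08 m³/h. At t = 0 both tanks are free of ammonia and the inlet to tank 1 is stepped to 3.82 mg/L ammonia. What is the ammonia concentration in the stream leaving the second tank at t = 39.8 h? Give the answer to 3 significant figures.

Species balance on tank i: dCᵢ/dt = (Cᵢ₋₁ − Cᵢ)/τᵢ with τᵢ = Vᵢ/Q.
τ₁ = 12.5/1.08 = 11.574 h; τ₂ = 34.2/1.08 = 31.667 h.
Tank 1: C₁ = C_in(1 − e^(−t/τ₁)). Tank 2 (τ₁ ≠ τ₂): C₂ = C_in[1 − (τ₁ e^(−t/τ₁) − τ₂ e^(−t/τ₂))/(τ₁ − τ₂)].
At t = 39.8: e^(−t/τ₁) = 0.032106, e^(−t/τ₂) = 0.28455.
C₂ = 3.82·[1 − (11.574·0.032106 − 31.667·0.28455)/(-20.093)] = 3.82·0.57003 = 2.1775 mg/L.

2.18 mg/L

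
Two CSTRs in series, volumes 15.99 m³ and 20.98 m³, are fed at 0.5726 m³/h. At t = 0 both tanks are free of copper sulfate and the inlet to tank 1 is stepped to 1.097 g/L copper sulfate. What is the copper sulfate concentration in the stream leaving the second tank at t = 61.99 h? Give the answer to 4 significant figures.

0.6294 g/L

Each tank obeys Vᵢ dCᵢ/dt = Q(Cᵢ₋₁ − Cᵢ), so τᵢ = Vᵢ/Q.
τ₁ = 15.99/0.5726 = 27.9253 h; τ₂ = 20.98/0.5726 = 36.6399 h.
Solving the cascade with C₁(0)=C₂(0)=0 gives C₂(t) = C_in[1 − (τ₁ e^(−t/τ₁) − τ₂ e^(−t/τ₂))/(τ₁ − τ₂)].
At t = 61.99: e^(−t/τ₁) = 0.108625, e^(−t/τ₂) = 0.184174.
C₂ = 1.097·[1 − (27.9253·0.108625 − 36.6399·0.184174)/(-8.71463)] = 1.097·0.573734 = 0.629386 g/L.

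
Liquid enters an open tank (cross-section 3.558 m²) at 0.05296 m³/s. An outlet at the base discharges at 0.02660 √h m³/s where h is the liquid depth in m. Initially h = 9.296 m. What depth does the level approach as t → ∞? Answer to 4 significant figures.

3.964 m

Level balance: A dh/dt = 0.05296 − 0.02660 √h. Setting dh/dt = 0:
Q_in = 0.02660 √h_ss ⇒ √h_ss = 0.05296/0.02660 = 1.99098.
h_ss = 1.99098² = 3.96399 m. (Since h₀ = 9.296 m > h_ss, the level will fall toward this value.)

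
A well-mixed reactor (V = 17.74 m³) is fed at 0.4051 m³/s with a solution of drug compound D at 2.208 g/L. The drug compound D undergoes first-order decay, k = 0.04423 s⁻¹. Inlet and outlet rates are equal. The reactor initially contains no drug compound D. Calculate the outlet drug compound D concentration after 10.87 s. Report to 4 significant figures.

V dC/dt = Q(C_in − C) − k V C.
This is linear with rate a = Q/V + k = 0.0670654 s⁻¹.
C_ss = Q C_in/(Q + kV) = 0.751812 g/L; C(t) = C_ss + (C₀ − C_ss) e^(−a t).
C(10.87) = 0.751812 + (-0.751812)·e^(−0.0670654·10.87) = 0.751812 + (-0.751812)·0.482391 = 0.389145 g/L.

0.3891 g/L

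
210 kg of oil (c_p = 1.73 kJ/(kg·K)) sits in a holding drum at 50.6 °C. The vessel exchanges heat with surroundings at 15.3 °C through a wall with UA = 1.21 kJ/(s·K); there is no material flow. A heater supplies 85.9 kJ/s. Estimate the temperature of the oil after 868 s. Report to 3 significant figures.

84.3 °C

Lumped-capacitance energy balance: M c_p dT/dt = UA(T_amb − T) + Q̇.
dT/dt = (T_ss − T)/τ with T_ss = T_amb + Q̇/UA = 15.3 + 85.9/1.21 = 86.292 °C, τ = M c_p/UA = 210·1.73/1.21 = 300.25 s.
This is linear first-order; T(t) = T_ss + (T₀ − T_ss) e^(−t/τ).
T(868) = 86.292 + (-35.692)·0.055524 = 84.310 °C.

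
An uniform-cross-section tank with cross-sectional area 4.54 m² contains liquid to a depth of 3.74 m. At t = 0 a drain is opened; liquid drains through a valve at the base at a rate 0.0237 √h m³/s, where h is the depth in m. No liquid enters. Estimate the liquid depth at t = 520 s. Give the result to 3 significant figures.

0.333 m

A dh/dt = −Q_out = −0.0237 √h.
Separate and integrate: 2(√h − √h₀) = −(0.0237/A) t.
√h = √3.74 − 0.0237·520/(2·4.54) = 1.9339 − 1.3573 = 0.57664.
h = 0.57664² = 0.33251 m.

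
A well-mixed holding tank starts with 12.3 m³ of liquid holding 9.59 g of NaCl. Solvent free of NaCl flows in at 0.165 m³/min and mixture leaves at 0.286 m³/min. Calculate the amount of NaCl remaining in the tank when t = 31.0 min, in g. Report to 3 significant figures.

Total volume: dV/dt = Q_in − Q_out = -0.12100 m³/min, so V(t) = 12.3 − 0.12100 t and V(31.0) = 8.5490 m³.
Species balance (pure solvent in): dm/dt = −Q_out · m/V(t).
dm/m = −Q_out dt/(V₀ − 0.12100 t); integrating gives ln(m/m₀) = −(Q_out/(Q_in−Q_out)) ln(V/V₀).
m = m₀ (V₀/V)^(Q_out/(Q_in−Q_out)) = 9.59 × (12.3/8.5490)^(-2.3636) = 4.0587 g.

4.06 g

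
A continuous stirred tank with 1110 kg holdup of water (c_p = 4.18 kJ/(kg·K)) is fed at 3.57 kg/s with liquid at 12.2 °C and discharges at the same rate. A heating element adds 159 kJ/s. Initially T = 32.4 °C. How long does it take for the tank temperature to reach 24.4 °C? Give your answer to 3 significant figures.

566 s

M c_p dT/dt = ṁ c_p (T_in − T) + Q̇.
τ = M/ṁ = 310.92 s; T_ss = T_in + Q̇/(ṁ c_p) = 22.855 °C.
T(t) = T_ss + (T₀ − T_ss) e^(−t/τ). Set T = 24.4:
e^(−t/τ) = (24.4 − 22.855)/(32.4 − 22.855) = 0.16187
t = −310.92 · ln(0.16187) = 566.19 s.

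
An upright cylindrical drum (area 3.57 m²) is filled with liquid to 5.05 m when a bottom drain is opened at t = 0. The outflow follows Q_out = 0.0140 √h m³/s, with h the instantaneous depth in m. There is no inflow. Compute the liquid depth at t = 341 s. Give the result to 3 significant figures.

2.49 m

Unsteady balance on liquid volume: A dh/dt = −0.0140 √h.
∫ h^(−1/2) dh = −(0.0140/A) ∫ dt, giving 2√h = 2√h₀ − (0.0140/A) t.
√h = √5.05 − 0.0140·341/(2·3.57) = 2.2472 − 0.66863 = 1.5786.
h = 1.5786² = 2.4920 m.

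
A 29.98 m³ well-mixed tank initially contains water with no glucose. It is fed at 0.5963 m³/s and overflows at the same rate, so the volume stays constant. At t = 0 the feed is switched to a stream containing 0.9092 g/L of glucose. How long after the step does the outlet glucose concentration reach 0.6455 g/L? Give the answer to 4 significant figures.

Species balance: V dC/dt = Q(C_in − C) ⇒ τ = V/Q = 50.2767 s.
C(t) = C_in + (C₀ − C_in) e^(−t/τ). Set C = 0.6455 and solve for t:
e^(−t/τ) = (C − C_in)/(C₀ − C_in) = (0.6455 − 0.9092)/(0 − 0.9092) = 0.290035
t = −τ ln(…) = 50.2767 × 1.23775 = 62.2301 s.

62.23 s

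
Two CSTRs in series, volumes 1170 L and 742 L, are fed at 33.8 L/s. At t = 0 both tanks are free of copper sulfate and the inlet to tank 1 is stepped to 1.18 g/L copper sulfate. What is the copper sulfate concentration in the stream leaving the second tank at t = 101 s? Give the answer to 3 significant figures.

Time constants: τᵢ = Vᵢ/Q for each well-mixed tank.
τ₁ = 1170/33.8 = 34.615 s; τ₂ = 742/33.8 = 21.953 s.
Solving the cascade with C₁(0)=C₂(0)=0 gives C₂(t) = C_in[1 − (τ₁ e^(−t/τ₁) − τ₂ e^(−t/τ₂))/(τ₁ − τ₂)].
At t = 101: e^(−t/τ₁) = 0.054054, e^(−t/τ₂) = 0.010044.
C₂ = 1.18·[1 − (34.615·0.054054 − 21.953·0.010044)/(12.663)] = 1.18·0.86965 = 1.0262 g/L.

1.03 g/L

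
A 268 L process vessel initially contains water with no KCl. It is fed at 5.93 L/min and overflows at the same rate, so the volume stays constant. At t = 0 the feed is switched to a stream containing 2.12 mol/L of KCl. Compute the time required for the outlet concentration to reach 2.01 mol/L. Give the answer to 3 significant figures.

134 min

Unsteady species balance (constant V, well mixed): V dC/dt = Q(C_in − C), so τ = V/Q = 45.194 min.
C(t) = C_in + (C₀ − C_in) e^(−t/τ). Set C = 2.01 and solve for t:
e^(−t/τ) = (C − C_in)/(C₀ − C_in) = (2.01 − 2.12)/(0 − 2.12) = 0.051887
t = −τ ln(…) = 45.194 × 2.9587 = 133.71 min.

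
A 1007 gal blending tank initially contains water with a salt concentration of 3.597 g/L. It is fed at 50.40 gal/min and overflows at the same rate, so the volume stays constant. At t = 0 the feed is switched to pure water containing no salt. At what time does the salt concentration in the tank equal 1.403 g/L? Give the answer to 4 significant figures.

Species balance on the tank: V dC/dt = Q(C_in − C), so τ = V/Q = 19.9802 min.
C(t) = C_in + (C₀ − C_in) e^(−t/τ). Set C = 1.403 and solve for t:
e^(−t/τ) = (C − C_in)/(C₀ − C_in) = (1.403 − 0)/(3.597 − 0) = 0.390047
t = −τ ln(…) = 19.9802 × 0.941487 = 18.8111 min.

18.81 min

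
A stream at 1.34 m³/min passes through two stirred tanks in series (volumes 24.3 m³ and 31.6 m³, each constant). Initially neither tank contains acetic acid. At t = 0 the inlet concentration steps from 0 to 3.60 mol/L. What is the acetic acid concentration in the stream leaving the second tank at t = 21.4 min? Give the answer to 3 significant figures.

Species balance on tank i: dCᵢ/dt = (Cᵢ₋₁ − Cᵢ)/τᵢ with τᵢ = Vᵢ/Q.
τ₁ = 24.3/1.34 = 18.134 min; τ₂ = 31.6/1.34 = 23.582 min.
Solving the cascade with C₁(0)=C₂(0)=0 gives C₂(t) = C_in[1 − (τ₁ e^(−t/τ₁) − τ₂ e^(−t/τ₂))/(τ₁ − τ₂)].
At t = 21.4: e^(−t/τ₁) = 0.30725, e^(−t/τ₂) = 0.40354.
C₂ = 3.60·[1 − (18.134·0.30725 − 23.582·0.40354)/(-5.4478)] = 3.60·0.27592 = 0.99333 mol/L.

0.993 mol/L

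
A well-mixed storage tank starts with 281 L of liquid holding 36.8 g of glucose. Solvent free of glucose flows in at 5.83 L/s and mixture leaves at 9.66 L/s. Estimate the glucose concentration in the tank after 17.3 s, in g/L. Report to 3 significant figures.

Total volume: dV/dt = Q_in − Q_out = -3.8300 L/s, so V(t) = 281 − 3.8300 t and V(17.3) = 214.74 L.
No glucose enters, so dm/dt = −Q_out · (m/V).
Separate: dm/m = −Q_out dt/V(t) ⇒ ln(m/m₀) = −(Q_out/(Q_in−Q_out)) ln(V/V₀).
m = m₀ (V₀/V)^(Q_out/(Q_in−Q_out)) = 36.8 × (281/214.74)^(-2.5222) = 18.676 g.
C = m/V = 18.676/214.74 = 0.086969 g/L.

0.0870 g/L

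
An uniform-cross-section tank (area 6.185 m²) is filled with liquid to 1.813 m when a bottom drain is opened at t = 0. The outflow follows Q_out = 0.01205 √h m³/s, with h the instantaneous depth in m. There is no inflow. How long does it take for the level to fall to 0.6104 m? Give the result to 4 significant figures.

580.2 s

With no inflow, A dh/dt = −0.01205 √h.
∫ h^(−1/2) dh = −(0.01205/A) ∫ dt, giving 2√h = 2√h₀ − (0.01205/A) t.
t = 2A(√h₀ − √h)/0.01205 = 2·6.185·(√1.813 − √0.6104)/0.01205
  = 12.3700 × (1.34648 − 0.781281) / 0.01205 = 580.205 s.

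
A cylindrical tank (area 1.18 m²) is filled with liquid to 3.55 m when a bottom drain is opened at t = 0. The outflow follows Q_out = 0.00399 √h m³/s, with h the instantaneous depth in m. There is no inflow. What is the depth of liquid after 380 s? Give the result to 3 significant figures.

1.54 m

A dh/dt = −Q_out = −0.00399 √h.
Separate and integrate: 2(√h − √h₀) = −(0.00399/A) t.
√h = √3.55 − 0.00399·380/(2·1.18) = 1.8841 − 0.64246 = 1.2417.
h = 1.2417² = 1.5418 m.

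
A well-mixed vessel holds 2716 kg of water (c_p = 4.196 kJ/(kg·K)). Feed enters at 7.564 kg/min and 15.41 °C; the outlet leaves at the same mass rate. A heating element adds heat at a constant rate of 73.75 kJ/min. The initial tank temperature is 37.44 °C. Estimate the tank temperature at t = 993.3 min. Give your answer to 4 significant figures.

M c_p dT/dt = ṁ c_p (T_in − T) + Q̇.
τ = M/ṁ = 359.069 min; T_ss = T_in + Q̇/(ṁ c_p) = 15.41 + 73.75/(7.564·4.196) = 17.7337 °C.
This is linear first-order; T(t) = T_ss + (T₀ − T_ss) e^(−t/τ).
T(993.3) = 17.7337 + (19.7063)·e^(−993.3/359.069) = 17.7337 + (19.7063)·0.0628931 = 18.9731 °C.

18.97 °C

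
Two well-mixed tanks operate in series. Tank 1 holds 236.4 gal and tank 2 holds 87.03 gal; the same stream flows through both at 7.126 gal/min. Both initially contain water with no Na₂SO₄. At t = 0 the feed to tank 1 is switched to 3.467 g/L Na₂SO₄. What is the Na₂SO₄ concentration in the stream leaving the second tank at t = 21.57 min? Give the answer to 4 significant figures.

0.9485 g/L

Each tank obeys Vᵢ dCᵢ/dt = Q(Cᵢ₋₁ − Cᵢ), so τᵢ = Vᵢ/Q.
τ₁ = 236.4/7.126 = 33.1743 min; τ₂ = 87.03/7.126 = 12.2130 min.
Tank 1: C₁ = C_in(1 − e^(−t/τ₁)). Tank 2 (τ₁ ≠ τ₂): C₂ = C_in[1 − (τ₁ e^(−t/τ₁) − τ₂ e^(−t/τ₂))/(τ₁ − τ₂)].
At t = 21.57: e^(−t/τ₁) = 0.521940, e^(−t/τ₂) = 0.170990.
C₂ = 3.467·[1 − (33.1743·0.521940 − 12.2130·0.170990)/(20.9613)] = 3.467·0.273580 = 0.948502 g/L.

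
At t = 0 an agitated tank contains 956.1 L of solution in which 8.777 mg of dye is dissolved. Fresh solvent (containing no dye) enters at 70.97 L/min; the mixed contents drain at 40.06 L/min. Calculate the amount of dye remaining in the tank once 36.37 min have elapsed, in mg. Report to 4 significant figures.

Let m(t) be the amount of dye. Volume: V(t) = V₀ + (Q_in − Q_out) t = 956.1 + 30.9100 t; V(36.37) = 2080.30 L.
Solute balance: dm/dt = 0 − Q_out C = −Q_out m/V(t).
Separate: dm/m = −Q_out dt/V(t) ⇒ ln(m/m₀) = −(Q_out/(Q_in−Q_out)) ln(V/V₀).
m = m₀ (V₀/V)^(Q_out/(Q_in−Q_out)) = 8.777 × (956.1/2080.30)^(1.29602) = 3.20465 mg.

3.205 mg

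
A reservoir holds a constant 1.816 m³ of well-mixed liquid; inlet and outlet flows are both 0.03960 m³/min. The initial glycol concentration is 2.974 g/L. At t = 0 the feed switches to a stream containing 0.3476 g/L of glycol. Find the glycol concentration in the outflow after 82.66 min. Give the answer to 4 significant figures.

0.7807 g/L

Mass balance on the solute (V constant): V dC/dt = Q(C_in − C).
So dC/dt = (C_in − C)/τ with τ = V/Q = 1.816/0.03960 = 45.8586 min.
This is linear first-order; C(t) = C_in + (C₀ − C_in) e^(−t/τ).
C(82.66) = 0.3476 + (2.974 − 0.3476)·e^(−82.66/45.8586) = 0.3476 + (2.62640)·0.164887 = 0.780658 g/L.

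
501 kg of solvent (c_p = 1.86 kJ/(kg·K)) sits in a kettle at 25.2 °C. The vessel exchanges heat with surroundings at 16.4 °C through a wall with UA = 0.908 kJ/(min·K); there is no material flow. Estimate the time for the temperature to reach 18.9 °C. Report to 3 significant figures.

Heat balance on the well-mixed liquid: M c_p dT/dt = −UA(T − T_amb).
τ = M c_p/UA = 1026.3 min; T_ss = T_amb = 16.400 °C.
T(t) = T_ss + (T₀ − T_ss)e^(−t/τ); set T = 18.9:
t = −τ ln[(T − T_ss)/(T₀ − T_ss)] = −1026.3 · ln(0.28409) = 1291.5 min.

1290 min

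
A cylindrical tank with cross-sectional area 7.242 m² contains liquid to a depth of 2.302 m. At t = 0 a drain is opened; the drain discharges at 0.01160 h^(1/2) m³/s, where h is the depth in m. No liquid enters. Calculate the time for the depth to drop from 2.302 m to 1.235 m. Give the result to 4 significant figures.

With no inflow, A dh/dt = −0.01160 √h.
This is separable: 2 d(√h)/dt = −0.01160/A, so √h = √h₀ − (0.01160/(2A)) t.
t = 2A(√h₀ − √h)/0.01160 = 2·7.242·(√2.302 − √1.235)/0.01160
  = 14.4840 × (1.51723 − 1.11131) / 0.01160 = 506.851 s.

506.9 s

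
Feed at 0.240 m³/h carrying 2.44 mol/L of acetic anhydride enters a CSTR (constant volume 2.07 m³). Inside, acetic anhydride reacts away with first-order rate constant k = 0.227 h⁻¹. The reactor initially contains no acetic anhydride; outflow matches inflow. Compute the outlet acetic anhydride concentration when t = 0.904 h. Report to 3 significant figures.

Accumulation = in − out − consumed: V dC/dt = Q C_in − Q C − k V C.
dC/dt = (Q/V) C_in − (Q/V + k) C; effective rate a = Q/V + k = 0.11594 + 0.227 = 0.34294 h⁻¹.
C_ss = Q C_in/(Q + kV) = 0.82492 mol/L; C(t) = C_ss + (C₀ − C_ss) e^(−a t).
C(0.904) = 0.82492 + (-0.82492)·e^(−0.34294·0.904) = 0.82492 + (-0.82492)·0.73343 = 0.21990 mol/L.

0.220 mol/L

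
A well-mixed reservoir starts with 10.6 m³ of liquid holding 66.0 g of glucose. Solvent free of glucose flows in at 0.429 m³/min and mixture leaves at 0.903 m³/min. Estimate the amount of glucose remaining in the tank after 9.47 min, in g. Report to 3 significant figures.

Total volume: dV/dt = Q_in − Q_out = -0.47400 m³/min, so V(t) = 10.6 − 0.47400 t and V(9.47) = 6.1112 m³.
Solute balance: dm/dt = 0 − Q_out C = −Q_out m/V(t).
dm/m = −Q_out dt/(V₀ − 0.47400 t); integrating gives ln(m/m₀) = −(Q_out/(Q_in−Q_out)) ln(V/V₀).
m = m₀ (V₀/V)^(Q_out/(Q_in−Q_out)) = 66.0 × (10.6/6.1112)^(-1.9051) = 23.115 g.

23.1 g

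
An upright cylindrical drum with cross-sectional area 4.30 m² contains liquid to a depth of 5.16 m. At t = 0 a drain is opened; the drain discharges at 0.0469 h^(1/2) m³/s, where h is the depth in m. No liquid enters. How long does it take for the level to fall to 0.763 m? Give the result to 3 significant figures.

256 s

With no inflow, A dh/dt = −0.0469 √h.
This is separable: 2 d(√h)/dt = −0.0469/A, so √h = √h₀ − (0.0469/(2A)) t.
t = 2A(√h₀ − √h)/0.0469 = 2·4.30·(√5.16 − √0.763)/0.0469
  = 8.6000 × (2.2716 − 0.87350) / 0.0469 = 256.36 s.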